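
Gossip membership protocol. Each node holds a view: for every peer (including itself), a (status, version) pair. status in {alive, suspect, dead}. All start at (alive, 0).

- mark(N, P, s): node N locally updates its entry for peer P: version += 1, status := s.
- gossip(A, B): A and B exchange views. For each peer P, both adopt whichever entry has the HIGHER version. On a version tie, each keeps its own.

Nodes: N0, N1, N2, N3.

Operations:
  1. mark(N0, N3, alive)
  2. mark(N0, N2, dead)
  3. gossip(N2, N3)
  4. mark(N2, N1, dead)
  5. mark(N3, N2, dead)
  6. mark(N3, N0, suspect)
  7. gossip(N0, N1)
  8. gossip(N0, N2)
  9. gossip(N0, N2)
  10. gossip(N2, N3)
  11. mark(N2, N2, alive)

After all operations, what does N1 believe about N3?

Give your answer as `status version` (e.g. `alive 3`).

Op 1: N0 marks N3=alive -> (alive,v1)
Op 2: N0 marks N2=dead -> (dead,v1)
Op 3: gossip N2<->N3 -> N2.N0=(alive,v0) N2.N1=(alive,v0) N2.N2=(alive,v0) N2.N3=(alive,v0) | N3.N0=(alive,v0) N3.N1=(alive,v0) N3.N2=(alive,v0) N3.N3=(alive,v0)
Op 4: N2 marks N1=dead -> (dead,v1)
Op 5: N3 marks N2=dead -> (dead,v1)
Op 6: N3 marks N0=suspect -> (suspect,v1)
Op 7: gossip N0<->N1 -> N0.N0=(alive,v0) N0.N1=(alive,v0) N0.N2=(dead,v1) N0.N3=(alive,v1) | N1.N0=(alive,v0) N1.N1=(alive,v0) N1.N2=(dead,v1) N1.N3=(alive,v1)
Op 8: gossip N0<->N2 -> N0.N0=(alive,v0) N0.N1=(dead,v1) N0.N2=(dead,v1) N0.N3=(alive,v1) | N2.N0=(alive,v0) N2.N1=(dead,v1) N2.N2=(dead,v1) N2.N3=(alive,v1)
Op 9: gossip N0<->N2 -> N0.N0=(alive,v0) N0.N1=(dead,v1) N0.N2=(dead,v1) N0.N3=(alive,v1) | N2.N0=(alive,v0) N2.N1=(dead,v1) N2.N2=(dead,v1) N2.N3=(alive,v1)
Op 10: gossip N2<->N3 -> N2.N0=(suspect,v1) N2.N1=(dead,v1) N2.N2=(dead,v1) N2.N3=(alive,v1) | N3.N0=(suspect,v1) N3.N1=(dead,v1) N3.N2=(dead,v1) N3.N3=(alive,v1)
Op 11: N2 marks N2=alive -> (alive,v2)

Answer: alive 1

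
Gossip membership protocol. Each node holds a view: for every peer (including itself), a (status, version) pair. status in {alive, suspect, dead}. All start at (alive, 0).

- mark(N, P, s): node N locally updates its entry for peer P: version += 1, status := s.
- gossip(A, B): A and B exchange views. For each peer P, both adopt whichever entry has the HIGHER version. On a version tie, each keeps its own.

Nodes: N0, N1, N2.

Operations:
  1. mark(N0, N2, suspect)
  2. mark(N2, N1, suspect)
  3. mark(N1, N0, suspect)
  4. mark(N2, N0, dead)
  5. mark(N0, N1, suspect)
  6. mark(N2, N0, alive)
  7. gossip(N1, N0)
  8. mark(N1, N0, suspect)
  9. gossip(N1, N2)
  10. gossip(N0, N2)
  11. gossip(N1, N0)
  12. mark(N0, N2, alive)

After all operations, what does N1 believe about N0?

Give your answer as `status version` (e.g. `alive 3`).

Op 1: N0 marks N2=suspect -> (suspect,v1)
Op 2: N2 marks N1=suspect -> (suspect,v1)
Op 3: N1 marks N0=suspect -> (suspect,v1)
Op 4: N2 marks N0=dead -> (dead,v1)
Op 5: N0 marks N1=suspect -> (suspect,v1)
Op 6: N2 marks N0=alive -> (alive,v2)
Op 7: gossip N1<->N0 -> N1.N0=(suspect,v1) N1.N1=(suspect,v1) N1.N2=(suspect,v1) | N0.N0=(suspect,v1) N0.N1=(suspect,v1) N0.N2=(suspect,v1)
Op 8: N1 marks N0=suspect -> (suspect,v2)
Op 9: gossip N1<->N2 -> N1.N0=(suspect,v2) N1.N1=(suspect,v1) N1.N2=(suspect,v1) | N2.N0=(alive,v2) N2.N1=(suspect,v1) N2.N2=(suspect,v1)
Op 10: gossip N0<->N2 -> N0.N0=(alive,v2) N0.N1=(suspect,v1) N0.N2=(suspect,v1) | N2.N0=(alive,v2) N2.N1=(suspect,v1) N2.N2=(suspect,v1)
Op 11: gossip N1<->N0 -> N1.N0=(suspect,v2) N1.N1=(suspect,v1) N1.N2=(suspect,v1) | N0.N0=(alive,v2) N0.N1=(suspect,v1) N0.N2=(suspect,v1)
Op 12: N0 marks N2=alive -> (alive,v2)

Answer: suspect 2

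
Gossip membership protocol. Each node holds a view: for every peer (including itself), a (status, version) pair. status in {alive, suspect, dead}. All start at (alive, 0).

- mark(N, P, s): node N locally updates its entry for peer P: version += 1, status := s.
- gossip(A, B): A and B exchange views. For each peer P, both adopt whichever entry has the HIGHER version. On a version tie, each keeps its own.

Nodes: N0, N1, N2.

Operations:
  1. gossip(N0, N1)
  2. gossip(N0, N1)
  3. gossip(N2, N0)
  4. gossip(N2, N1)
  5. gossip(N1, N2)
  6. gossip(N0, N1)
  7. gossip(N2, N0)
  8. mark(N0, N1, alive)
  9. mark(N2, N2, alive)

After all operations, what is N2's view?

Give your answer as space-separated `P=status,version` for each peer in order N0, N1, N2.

Answer: N0=alive,0 N1=alive,0 N2=alive,1

Derivation:
Op 1: gossip N0<->N1 -> N0.N0=(alive,v0) N0.N1=(alive,v0) N0.N2=(alive,v0) | N1.N0=(alive,v0) N1.N1=(alive,v0) N1.N2=(alive,v0)
Op 2: gossip N0<->N1 -> N0.N0=(alive,v0) N0.N1=(alive,v0) N0.N2=(alive,v0) | N1.N0=(alive,v0) N1.N1=(alive,v0) N1.N2=(alive,v0)
Op 3: gossip N2<->N0 -> N2.N0=(alive,v0) N2.N1=(alive,v0) N2.N2=(alive,v0) | N0.N0=(alive,v0) N0.N1=(alive,v0) N0.N2=(alive,v0)
Op 4: gossip N2<->N1 -> N2.N0=(alive,v0) N2.N1=(alive,v0) N2.N2=(alive,v0) | N1.N0=(alive,v0) N1.N1=(alive,v0) N1.N2=(alive,v0)
Op 5: gossip N1<->N2 -> N1.N0=(alive,v0) N1.N1=(alive,v0) N1.N2=(alive,v0) | N2.N0=(alive,v0) N2.N1=(alive,v0) N2.N2=(alive,v0)
Op 6: gossip N0<->N1 -> N0.N0=(alive,v0) N0.N1=(alive,v0) N0.N2=(alive,v0) | N1.N0=(alive,v0) N1.N1=(alive,v0) N1.N2=(alive,v0)
Op 7: gossip N2<->N0 -> N2.N0=(alive,v0) N2.N1=(alive,v0) N2.N2=(alive,v0) | N0.N0=(alive,v0) N0.N1=(alive,v0) N0.N2=(alive,v0)
Op 8: N0 marks N1=alive -> (alive,v1)
Op 9: N2 marks N2=alive -> (alive,v1)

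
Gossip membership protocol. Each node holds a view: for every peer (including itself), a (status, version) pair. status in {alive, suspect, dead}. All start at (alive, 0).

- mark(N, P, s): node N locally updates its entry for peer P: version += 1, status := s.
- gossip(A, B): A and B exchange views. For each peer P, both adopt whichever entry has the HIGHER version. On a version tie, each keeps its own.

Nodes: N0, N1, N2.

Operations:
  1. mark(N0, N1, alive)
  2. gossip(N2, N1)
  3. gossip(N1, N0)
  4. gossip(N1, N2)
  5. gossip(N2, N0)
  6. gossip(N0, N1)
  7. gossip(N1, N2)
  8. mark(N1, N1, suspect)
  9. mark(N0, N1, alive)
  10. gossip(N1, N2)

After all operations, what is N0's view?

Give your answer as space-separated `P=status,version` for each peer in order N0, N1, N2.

Answer: N0=alive,0 N1=alive,2 N2=alive,0

Derivation:
Op 1: N0 marks N1=alive -> (alive,v1)
Op 2: gossip N2<->N1 -> N2.N0=(alive,v0) N2.N1=(alive,v0) N2.N2=(alive,v0) | N1.N0=(alive,v0) N1.N1=(alive,v0) N1.N2=(alive,v0)
Op 3: gossip N1<->N0 -> N1.N0=(alive,v0) N1.N1=(alive,v1) N1.N2=(alive,v0) | N0.N0=(alive,v0) N0.N1=(alive,v1) N0.N2=(alive,v0)
Op 4: gossip N1<->N2 -> N1.N0=(alive,v0) N1.N1=(alive,v1) N1.N2=(alive,v0) | N2.N0=(alive,v0) N2.N1=(alive,v1) N2.N2=(alive,v0)
Op 5: gossip N2<->N0 -> N2.N0=(alive,v0) N2.N1=(alive,v1) N2.N2=(alive,v0) | N0.N0=(alive,v0) N0.N1=(alive,v1) N0.N2=(alive,v0)
Op 6: gossip N0<->N1 -> N0.N0=(alive,v0) N0.N1=(alive,v1) N0.N2=(alive,v0) | N1.N0=(alive,v0) N1.N1=(alive,v1) N1.N2=(alive,v0)
Op 7: gossip N1<->N2 -> N1.N0=(alive,v0) N1.N1=(alive,v1) N1.N2=(alive,v0) | N2.N0=(alive,v0) N2.N1=(alive,v1) N2.N2=(alive,v0)
Op 8: N1 marks N1=suspect -> (suspect,v2)
Op 9: N0 marks N1=alive -> (alive,v2)
Op 10: gossip N1<->N2 -> N1.N0=(alive,v0) N1.N1=(suspect,v2) N1.N2=(alive,v0) | N2.N0=(alive,v0) N2.N1=(suspect,v2) N2.N2=(alive,v0)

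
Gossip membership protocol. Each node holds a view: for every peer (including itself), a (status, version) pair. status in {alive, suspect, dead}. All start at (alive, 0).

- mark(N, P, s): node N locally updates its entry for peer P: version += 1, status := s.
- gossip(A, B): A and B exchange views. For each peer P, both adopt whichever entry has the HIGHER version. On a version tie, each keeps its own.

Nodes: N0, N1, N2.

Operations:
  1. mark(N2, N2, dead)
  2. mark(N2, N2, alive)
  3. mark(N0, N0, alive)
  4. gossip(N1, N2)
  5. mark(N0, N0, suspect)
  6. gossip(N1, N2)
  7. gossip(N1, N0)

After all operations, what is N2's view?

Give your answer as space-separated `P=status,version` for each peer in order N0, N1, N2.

Op 1: N2 marks N2=dead -> (dead,v1)
Op 2: N2 marks N2=alive -> (alive,v2)
Op 3: N0 marks N0=alive -> (alive,v1)
Op 4: gossip N1<->N2 -> N1.N0=(alive,v0) N1.N1=(alive,v0) N1.N2=(alive,v2) | N2.N0=(alive,v0) N2.N1=(alive,v0) N2.N2=(alive,v2)
Op 5: N0 marks N0=suspect -> (suspect,v2)
Op 6: gossip N1<->N2 -> N1.N0=(alive,v0) N1.N1=(alive,v0) N1.N2=(alive,v2) | N2.N0=(alive,v0) N2.N1=(alive,v0) N2.N2=(alive,v2)
Op 7: gossip N1<->N0 -> N1.N0=(suspect,v2) N1.N1=(alive,v0) N1.N2=(alive,v2) | N0.N0=(suspect,v2) N0.N1=(alive,v0) N0.N2=(alive,v2)

Answer: N0=alive,0 N1=alive,0 N2=alive,2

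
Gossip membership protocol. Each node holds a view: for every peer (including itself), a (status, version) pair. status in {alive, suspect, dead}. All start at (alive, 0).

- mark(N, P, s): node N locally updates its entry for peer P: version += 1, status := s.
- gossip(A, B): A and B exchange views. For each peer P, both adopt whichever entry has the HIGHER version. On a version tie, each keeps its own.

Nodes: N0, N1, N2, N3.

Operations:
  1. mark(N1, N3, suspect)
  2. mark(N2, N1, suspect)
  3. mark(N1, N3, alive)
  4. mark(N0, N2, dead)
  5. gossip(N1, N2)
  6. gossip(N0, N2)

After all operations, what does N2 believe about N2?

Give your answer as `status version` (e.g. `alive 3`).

Op 1: N1 marks N3=suspect -> (suspect,v1)
Op 2: N2 marks N1=suspect -> (suspect,v1)
Op 3: N1 marks N3=alive -> (alive,v2)
Op 4: N0 marks N2=dead -> (dead,v1)
Op 5: gossip N1<->N2 -> N1.N0=(alive,v0) N1.N1=(suspect,v1) N1.N2=(alive,v0) N1.N3=(alive,v2) | N2.N0=(alive,v0) N2.N1=(suspect,v1) N2.N2=(alive,v0) N2.N3=(alive,v2)
Op 6: gossip N0<->N2 -> N0.N0=(alive,v0) N0.N1=(suspect,v1) N0.N2=(dead,v1) N0.N3=(alive,v2) | N2.N0=(alive,v0) N2.N1=(suspect,v1) N2.N2=(dead,v1) N2.N3=(alive,v2)

Answer: dead 1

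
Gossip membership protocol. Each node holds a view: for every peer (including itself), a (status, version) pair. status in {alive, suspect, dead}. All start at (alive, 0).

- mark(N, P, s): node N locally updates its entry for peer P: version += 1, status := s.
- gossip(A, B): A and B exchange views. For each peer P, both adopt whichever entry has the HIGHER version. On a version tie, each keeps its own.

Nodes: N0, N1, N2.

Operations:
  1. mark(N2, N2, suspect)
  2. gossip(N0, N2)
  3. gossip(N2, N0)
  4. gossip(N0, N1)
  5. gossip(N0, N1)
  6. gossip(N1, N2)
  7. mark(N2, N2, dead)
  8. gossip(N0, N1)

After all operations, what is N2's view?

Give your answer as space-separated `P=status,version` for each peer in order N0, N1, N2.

Op 1: N2 marks N2=suspect -> (suspect,v1)
Op 2: gossip N0<->N2 -> N0.N0=(alive,v0) N0.N1=(alive,v0) N0.N2=(suspect,v1) | N2.N0=(alive,v0) N2.N1=(alive,v0) N2.N2=(suspect,v1)
Op 3: gossip N2<->N0 -> N2.N0=(alive,v0) N2.N1=(alive,v0) N2.N2=(suspect,v1) | N0.N0=(alive,v0) N0.N1=(alive,v0) N0.N2=(suspect,v1)
Op 4: gossip N0<->N1 -> N0.N0=(alive,v0) N0.N1=(alive,v0) N0.N2=(suspect,v1) | N1.N0=(alive,v0) N1.N1=(alive,v0) N1.N2=(suspect,v1)
Op 5: gossip N0<->N1 -> N0.N0=(alive,v0) N0.N1=(alive,v0) N0.N2=(suspect,v1) | N1.N0=(alive,v0) N1.N1=(alive,v0) N1.N2=(suspect,v1)
Op 6: gossip N1<->N2 -> N1.N0=(alive,v0) N1.N1=(alive,v0) N1.N2=(suspect,v1) | N2.N0=(alive,v0) N2.N1=(alive,v0) N2.N2=(suspect,v1)
Op 7: N2 marks N2=dead -> (dead,v2)
Op 8: gossip N0<->N1 -> N0.N0=(alive,v0) N0.N1=(alive,v0) N0.N2=(suspect,v1) | N1.N0=(alive,v0) N1.N1=(alive,v0) N1.N2=(suspect,v1)

Answer: N0=alive,0 N1=alive,0 N2=dead,2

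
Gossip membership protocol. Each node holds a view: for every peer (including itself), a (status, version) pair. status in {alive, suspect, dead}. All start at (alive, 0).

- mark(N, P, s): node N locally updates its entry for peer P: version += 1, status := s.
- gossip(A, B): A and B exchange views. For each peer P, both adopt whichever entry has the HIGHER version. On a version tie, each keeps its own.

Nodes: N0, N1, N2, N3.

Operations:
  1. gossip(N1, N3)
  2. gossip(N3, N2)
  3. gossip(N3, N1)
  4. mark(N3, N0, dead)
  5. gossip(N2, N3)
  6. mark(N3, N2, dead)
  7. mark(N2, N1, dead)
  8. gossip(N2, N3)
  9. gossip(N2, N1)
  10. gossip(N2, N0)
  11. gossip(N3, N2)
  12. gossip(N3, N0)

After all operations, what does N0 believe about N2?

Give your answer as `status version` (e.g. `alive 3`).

Answer: dead 1

Derivation:
Op 1: gossip N1<->N3 -> N1.N0=(alive,v0) N1.N1=(alive,v0) N1.N2=(alive,v0) N1.N3=(alive,v0) | N3.N0=(alive,v0) N3.N1=(alive,v0) N3.N2=(alive,v0) N3.N3=(alive,v0)
Op 2: gossip N3<->N2 -> N3.N0=(alive,v0) N3.N1=(alive,v0) N3.N2=(alive,v0) N3.N3=(alive,v0) | N2.N0=(alive,v0) N2.N1=(alive,v0) N2.N2=(alive,v0) N2.N3=(alive,v0)
Op 3: gossip N3<->N1 -> N3.N0=(alive,v0) N3.N1=(alive,v0) N3.N2=(alive,v0) N3.N3=(alive,v0) | N1.N0=(alive,v0) N1.N1=(alive,v0) N1.N2=(alive,v0) N1.N3=(alive,v0)
Op 4: N3 marks N0=dead -> (dead,v1)
Op 5: gossip N2<->N3 -> N2.N0=(dead,v1) N2.N1=(alive,v0) N2.N2=(alive,v0) N2.N3=(alive,v0) | N3.N0=(dead,v1) N3.N1=(alive,v0) N3.N2=(alive,v0) N3.N3=(alive,v0)
Op 6: N3 marks N2=dead -> (dead,v1)
Op 7: N2 marks N1=dead -> (dead,v1)
Op 8: gossip N2<->N3 -> N2.N0=(dead,v1) N2.N1=(dead,v1) N2.N2=(dead,v1) N2.N3=(alive,v0) | N3.N0=(dead,v1) N3.N1=(dead,v1) N3.N2=(dead,v1) N3.N3=(alive,v0)
Op 9: gossip N2<->N1 -> N2.N0=(dead,v1) N2.N1=(dead,v1) N2.N2=(dead,v1) N2.N3=(alive,v0) | N1.N0=(dead,v1) N1.N1=(dead,v1) N1.N2=(dead,v1) N1.N3=(alive,v0)
Op 10: gossip N2<->N0 -> N2.N0=(dead,v1) N2.N1=(dead,v1) N2.N2=(dead,v1) N2.N3=(alive,v0) | N0.N0=(dead,v1) N0.N1=(dead,v1) N0.N2=(dead,v1) N0.N3=(alive,v0)
Op 11: gossip N3<->N2 -> N3.N0=(dead,v1) N3.N1=(dead,v1) N3.N2=(dead,v1) N3.N3=(alive,v0) | N2.N0=(dead,v1) N2.N1=(dead,v1) N2.N2=(dead,v1) N2.N3=(alive,v0)
Op 12: gossip N3<->N0 -> N3.N0=(dead,v1) N3.N1=(dead,v1) N3.N2=(dead,v1) N3.N3=(alive,v0) | N0.N0=(dead,v1) N0.N1=(dead,v1) N0.N2=(dead,v1) N0.N3=(alive,v0)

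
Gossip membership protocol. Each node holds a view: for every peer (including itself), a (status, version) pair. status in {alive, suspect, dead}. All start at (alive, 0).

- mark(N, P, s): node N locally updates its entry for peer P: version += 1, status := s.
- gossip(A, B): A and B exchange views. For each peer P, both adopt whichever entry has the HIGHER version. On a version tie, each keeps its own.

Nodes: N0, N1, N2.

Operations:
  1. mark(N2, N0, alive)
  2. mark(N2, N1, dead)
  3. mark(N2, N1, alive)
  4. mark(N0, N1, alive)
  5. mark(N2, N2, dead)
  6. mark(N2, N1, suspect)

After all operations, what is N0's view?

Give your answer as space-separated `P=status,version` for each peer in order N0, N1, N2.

Answer: N0=alive,0 N1=alive,1 N2=alive,0

Derivation:
Op 1: N2 marks N0=alive -> (alive,v1)
Op 2: N2 marks N1=dead -> (dead,v1)
Op 3: N2 marks N1=alive -> (alive,v2)
Op 4: N0 marks N1=alive -> (alive,v1)
Op 5: N2 marks N2=dead -> (dead,v1)
Op 6: N2 marks N1=suspect -> (suspect,v3)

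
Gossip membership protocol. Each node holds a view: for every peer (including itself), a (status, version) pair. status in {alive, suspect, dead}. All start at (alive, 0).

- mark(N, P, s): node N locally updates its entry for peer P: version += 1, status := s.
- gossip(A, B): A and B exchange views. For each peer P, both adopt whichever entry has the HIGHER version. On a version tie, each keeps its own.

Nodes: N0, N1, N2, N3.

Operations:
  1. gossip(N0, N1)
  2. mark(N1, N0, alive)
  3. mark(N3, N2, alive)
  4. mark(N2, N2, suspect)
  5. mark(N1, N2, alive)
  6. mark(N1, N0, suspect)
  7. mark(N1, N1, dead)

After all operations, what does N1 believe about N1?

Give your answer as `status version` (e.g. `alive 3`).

Op 1: gossip N0<->N1 -> N0.N0=(alive,v0) N0.N1=(alive,v0) N0.N2=(alive,v0) N0.N3=(alive,v0) | N1.N0=(alive,v0) N1.N1=(alive,v0) N1.N2=(alive,v0) N1.N3=(alive,v0)
Op 2: N1 marks N0=alive -> (alive,v1)
Op 3: N3 marks N2=alive -> (alive,v1)
Op 4: N2 marks N2=suspect -> (suspect,v1)
Op 5: N1 marks N2=alive -> (alive,v1)
Op 6: N1 marks N0=suspect -> (suspect,v2)
Op 7: N1 marks N1=dead -> (dead,v1)

Answer: dead 1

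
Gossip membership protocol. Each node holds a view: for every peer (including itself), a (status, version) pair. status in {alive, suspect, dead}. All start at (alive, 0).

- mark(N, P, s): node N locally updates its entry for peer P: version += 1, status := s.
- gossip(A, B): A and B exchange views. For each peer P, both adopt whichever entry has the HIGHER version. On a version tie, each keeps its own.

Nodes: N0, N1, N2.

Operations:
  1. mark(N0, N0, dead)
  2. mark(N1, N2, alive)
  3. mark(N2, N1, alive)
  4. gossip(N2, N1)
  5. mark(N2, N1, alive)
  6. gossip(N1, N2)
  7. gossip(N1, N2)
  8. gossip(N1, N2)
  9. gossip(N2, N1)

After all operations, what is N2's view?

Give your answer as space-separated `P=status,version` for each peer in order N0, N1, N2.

Op 1: N0 marks N0=dead -> (dead,v1)
Op 2: N1 marks N2=alive -> (alive,v1)
Op 3: N2 marks N1=alive -> (alive,v1)
Op 4: gossip N2<->N1 -> N2.N0=(alive,v0) N2.N1=(alive,v1) N2.N2=(alive,v1) | N1.N0=(alive,v0) N1.N1=(alive,v1) N1.N2=(alive,v1)
Op 5: N2 marks N1=alive -> (alive,v2)
Op 6: gossip N1<->N2 -> N1.N0=(alive,v0) N1.N1=(alive,v2) N1.N2=(alive,v1) | N2.N0=(alive,v0) N2.N1=(alive,v2) N2.N2=(alive,v1)
Op 7: gossip N1<->N2 -> N1.N0=(alive,v0) N1.N1=(alive,v2) N1.N2=(alive,v1) | N2.N0=(alive,v0) N2.N1=(alive,v2) N2.N2=(alive,v1)
Op 8: gossip N1<->N2 -> N1.N0=(alive,v0) N1.N1=(alive,v2) N1.N2=(alive,v1) | N2.N0=(alive,v0) N2.N1=(alive,v2) N2.N2=(alive,v1)
Op 9: gossip N2<->N1 -> N2.N0=(alive,v0) N2.N1=(alive,v2) N2.N2=(alive,v1) | N1.N0=(alive,v0) N1.N1=(alive,v2) N1.N2=(alive,v1)

Answer: N0=alive,0 N1=alive,2 N2=alive,1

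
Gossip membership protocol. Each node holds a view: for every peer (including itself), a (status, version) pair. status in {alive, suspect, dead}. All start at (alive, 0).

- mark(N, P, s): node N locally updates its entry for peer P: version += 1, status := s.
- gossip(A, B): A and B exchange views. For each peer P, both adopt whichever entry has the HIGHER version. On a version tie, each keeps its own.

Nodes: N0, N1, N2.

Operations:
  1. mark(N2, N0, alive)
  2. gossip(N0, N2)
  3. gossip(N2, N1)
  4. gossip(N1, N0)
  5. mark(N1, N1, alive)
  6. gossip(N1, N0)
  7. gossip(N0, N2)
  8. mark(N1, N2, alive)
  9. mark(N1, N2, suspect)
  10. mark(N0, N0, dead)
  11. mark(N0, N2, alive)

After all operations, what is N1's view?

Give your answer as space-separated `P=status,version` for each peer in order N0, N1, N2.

Op 1: N2 marks N0=alive -> (alive,v1)
Op 2: gossip N0<->N2 -> N0.N0=(alive,v1) N0.N1=(alive,v0) N0.N2=(alive,v0) | N2.N0=(alive,v1) N2.N1=(alive,v0) N2.N2=(alive,v0)
Op 3: gossip N2<->N1 -> N2.N0=(alive,v1) N2.N1=(alive,v0) N2.N2=(alive,v0) | N1.N0=(alive,v1) N1.N1=(alive,v0) N1.N2=(alive,v0)
Op 4: gossip N1<->N0 -> N1.N0=(alive,v1) N1.N1=(alive,v0) N1.N2=(alive,v0) | N0.N0=(alive,v1) N0.N1=(alive,v0) N0.N2=(alive,v0)
Op 5: N1 marks N1=alive -> (alive,v1)
Op 6: gossip N1<->N0 -> N1.N0=(alive,v1) N1.N1=(alive,v1) N1.N2=(alive,v0) | N0.N0=(alive,v1) N0.N1=(alive,v1) N0.N2=(alive,v0)
Op 7: gossip N0<->N2 -> N0.N0=(alive,v1) N0.N1=(alive,v1) N0.N2=(alive,v0) | N2.N0=(alive,v1) N2.N1=(alive,v1) N2.N2=(alive,v0)
Op 8: N1 marks N2=alive -> (alive,v1)
Op 9: N1 marks N2=suspect -> (suspect,v2)
Op 10: N0 marks N0=dead -> (dead,v2)
Op 11: N0 marks N2=alive -> (alive,v1)

Answer: N0=alive,1 N1=alive,1 N2=suspect,2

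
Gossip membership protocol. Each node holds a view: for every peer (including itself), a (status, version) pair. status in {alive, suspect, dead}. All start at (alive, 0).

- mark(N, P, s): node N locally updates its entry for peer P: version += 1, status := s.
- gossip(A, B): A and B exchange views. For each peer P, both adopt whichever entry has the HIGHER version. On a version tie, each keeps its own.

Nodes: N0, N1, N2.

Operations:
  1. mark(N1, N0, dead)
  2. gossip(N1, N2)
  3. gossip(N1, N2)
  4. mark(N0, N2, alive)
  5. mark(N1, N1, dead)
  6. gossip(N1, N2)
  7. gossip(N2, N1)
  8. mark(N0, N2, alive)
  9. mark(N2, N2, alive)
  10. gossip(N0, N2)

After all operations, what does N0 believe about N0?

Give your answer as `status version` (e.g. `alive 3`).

Answer: dead 1

Derivation:
Op 1: N1 marks N0=dead -> (dead,v1)
Op 2: gossip N1<->N2 -> N1.N0=(dead,v1) N1.N1=(alive,v0) N1.N2=(alive,v0) | N2.N0=(dead,v1) N2.N1=(alive,v0) N2.N2=(alive,v0)
Op 3: gossip N1<->N2 -> N1.N0=(dead,v1) N1.N1=(alive,v0) N1.N2=(alive,v0) | N2.N0=(dead,v1) N2.N1=(alive,v0) N2.N2=(alive,v0)
Op 4: N0 marks N2=alive -> (alive,v1)
Op 5: N1 marks N1=dead -> (dead,v1)
Op 6: gossip N1<->N2 -> N1.N0=(dead,v1) N1.N1=(dead,v1) N1.N2=(alive,v0) | N2.N0=(dead,v1) N2.N1=(dead,v1) N2.N2=(alive,v0)
Op 7: gossip N2<->N1 -> N2.N0=(dead,v1) N2.N1=(dead,v1) N2.N2=(alive,v0) | N1.N0=(dead,v1) N1.N1=(dead,v1) N1.N2=(alive,v0)
Op 8: N0 marks N2=alive -> (alive,v2)
Op 9: N2 marks N2=alive -> (alive,v1)
Op 10: gossip N0<->N2 -> N0.N0=(dead,v1) N0.N1=(dead,v1) N0.N2=(alive,v2) | N2.N0=(dead,v1) N2.N1=(dead,v1) N2.N2=(alive,v2)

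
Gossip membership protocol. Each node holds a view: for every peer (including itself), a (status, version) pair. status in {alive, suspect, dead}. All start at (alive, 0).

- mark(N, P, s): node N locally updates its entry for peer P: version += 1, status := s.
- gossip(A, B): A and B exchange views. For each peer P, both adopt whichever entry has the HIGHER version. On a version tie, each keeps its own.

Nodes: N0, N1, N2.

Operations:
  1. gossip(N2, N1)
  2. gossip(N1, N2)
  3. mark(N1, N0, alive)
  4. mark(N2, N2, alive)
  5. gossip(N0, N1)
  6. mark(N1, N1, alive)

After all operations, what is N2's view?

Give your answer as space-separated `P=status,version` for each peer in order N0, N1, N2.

Op 1: gossip N2<->N1 -> N2.N0=(alive,v0) N2.N1=(alive,v0) N2.N2=(alive,v0) | N1.N0=(alive,v0) N1.N1=(alive,v0) N1.N2=(alive,v0)
Op 2: gossip N1<->N2 -> N1.N0=(alive,v0) N1.N1=(alive,v0) N1.N2=(alive,v0) | N2.N0=(alive,v0) N2.N1=(alive,v0) N2.N2=(alive,v0)
Op 3: N1 marks N0=alive -> (alive,v1)
Op 4: N2 marks N2=alive -> (alive,v1)
Op 5: gossip N0<->N1 -> N0.N0=(alive,v1) N0.N1=(alive,v0) N0.N2=(alive,v0) | N1.N0=(alive,v1) N1.N1=(alive,v0) N1.N2=(alive,v0)
Op 6: N1 marks N1=alive -> (alive,v1)

Answer: N0=alive,0 N1=alive,0 N2=alive,1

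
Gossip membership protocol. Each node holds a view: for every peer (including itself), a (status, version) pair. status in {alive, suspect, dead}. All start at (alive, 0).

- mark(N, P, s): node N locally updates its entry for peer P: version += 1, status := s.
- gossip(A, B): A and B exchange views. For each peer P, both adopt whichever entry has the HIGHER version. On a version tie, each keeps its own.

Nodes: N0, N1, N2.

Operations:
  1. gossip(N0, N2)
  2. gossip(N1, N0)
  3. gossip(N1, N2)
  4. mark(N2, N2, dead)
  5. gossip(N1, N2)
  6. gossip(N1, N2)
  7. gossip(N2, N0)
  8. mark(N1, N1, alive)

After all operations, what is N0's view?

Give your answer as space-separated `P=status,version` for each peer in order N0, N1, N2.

Answer: N0=alive,0 N1=alive,0 N2=dead,1

Derivation:
Op 1: gossip N0<->N2 -> N0.N0=(alive,v0) N0.N1=(alive,v0) N0.N2=(alive,v0) | N2.N0=(alive,v0) N2.N1=(alive,v0) N2.N2=(alive,v0)
Op 2: gossip N1<->N0 -> N1.N0=(alive,v0) N1.N1=(alive,v0) N1.N2=(alive,v0) | N0.N0=(alive,v0) N0.N1=(alive,v0) N0.N2=(alive,v0)
Op 3: gossip N1<->N2 -> N1.N0=(alive,v0) N1.N1=(alive,v0) N1.N2=(alive,v0) | N2.N0=(alive,v0) N2.N1=(alive,v0) N2.N2=(alive,v0)
Op 4: N2 marks N2=dead -> (dead,v1)
Op 5: gossip N1<->N2 -> N1.N0=(alive,v0) N1.N1=(alive,v0) N1.N2=(dead,v1) | N2.N0=(alive,v0) N2.N1=(alive,v0) N2.N2=(dead,v1)
Op 6: gossip N1<->N2 -> N1.N0=(alive,v0) N1.N1=(alive,v0) N1.N2=(dead,v1) | N2.N0=(alive,v0) N2.N1=(alive,v0) N2.N2=(dead,v1)
Op 7: gossip N2<->N0 -> N2.N0=(alive,v0) N2.N1=(alive,v0) N2.N2=(dead,v1) | N0.N0=(alive,v0) N0.N1=(alive,v0) N0.N2=(dead,v1)
Op 8: N1 marks N1=alive -> (alive,v1)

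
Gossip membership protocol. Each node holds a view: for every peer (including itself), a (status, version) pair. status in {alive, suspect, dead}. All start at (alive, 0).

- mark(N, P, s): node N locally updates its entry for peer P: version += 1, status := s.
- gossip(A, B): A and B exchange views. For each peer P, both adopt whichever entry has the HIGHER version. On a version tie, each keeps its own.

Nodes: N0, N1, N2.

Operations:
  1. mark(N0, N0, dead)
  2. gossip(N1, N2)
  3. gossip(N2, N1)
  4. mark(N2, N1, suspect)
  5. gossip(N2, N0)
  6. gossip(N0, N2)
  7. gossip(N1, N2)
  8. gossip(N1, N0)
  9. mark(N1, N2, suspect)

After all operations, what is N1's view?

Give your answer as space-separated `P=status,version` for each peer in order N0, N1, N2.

Op 1: N0 marks N0=dead -> (dead,v1)
Op 2: gossip N1<->N2 -> N1.N0=(alive,v0) N1.N1=(alive,v0) N1.N2=(alive,v0) | N2.N0=(alive,v0) N2.N1=(alive,v0) N2.N2=(alive,v0)
Op 3: gossip N2<->N1 -> N2.N0=(alive,v0) N2.N1=(alive,v0) N2.N2=(alive,v0) | N1.N0=(alive,v0) N1.N1=(alive,v0) N1.N2=(alive,v0)
Op 4: N2 marks N1=suspect -> (suspect,v1)
Op 5: gossip N2<->N0 -> N2.N0=(dead,v1) N2.N1=(suspect,v1) N2.N2=(alive,v0) | N0.N0=(dead,v1) N0.N1=(suspect,v1) N0.N2=(alive,v0)
Op 6: gossip N0<->N2 -> N0.N0=(dead,v1) N0.N1=(suspect,v1) N0.N2=(alive,v0) | N2.N0=(dead,v1) N2.N1=(suspect,v1) N2.N2=(alive,v0)
Op 7: gossip N1<->N2 -> N1.N0=(dead,v1) N1.N1=(suspect,v1) N1.N2=(alive,v0) | N2.N0=(dead,v1) N2.N1=(suspect,v1) N2.N2=(alive,v0)
Op 8: gossip N1<->N0 -> N1.N0=(dead,v1) N1.N1=(suspect,v1) N1.N2=(alive,v0) | N0.N0=(dead,v1) N0.N1=(suspect,v1) N0.N2=(alive,v0)
Op 9: N1 marks N2=suspect -> (suspect,v1)

Answer: N0=dead,1 N1=suspect,1 N2=suspect,1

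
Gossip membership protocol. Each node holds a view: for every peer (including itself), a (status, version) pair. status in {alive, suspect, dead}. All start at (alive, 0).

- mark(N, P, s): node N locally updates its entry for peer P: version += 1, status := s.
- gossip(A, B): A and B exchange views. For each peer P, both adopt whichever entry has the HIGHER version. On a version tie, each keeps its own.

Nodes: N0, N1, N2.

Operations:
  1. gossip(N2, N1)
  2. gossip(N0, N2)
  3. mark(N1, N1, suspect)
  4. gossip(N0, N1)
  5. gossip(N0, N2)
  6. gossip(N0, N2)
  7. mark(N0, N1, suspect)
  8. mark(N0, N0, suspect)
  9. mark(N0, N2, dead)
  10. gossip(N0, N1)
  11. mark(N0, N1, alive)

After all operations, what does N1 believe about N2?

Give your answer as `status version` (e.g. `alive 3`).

Answer: dead 1

Derivation:
Op 1: gossip N2<->N1 -> N2.N0=(alive,v0) N2.N1=(alive,v0) N2.N2=(alive,v0) | N1.N0=(alive,v0) N1.N1=(alive,v0) N1.N2=(alive,v0)
Op 2: gossip N0<->N2 -> N0.N0=(alive,v0) N0.N1=(alive,v0) N0.N2=(alive,v0) | N2.N0=(alive,v0) N2.N1=(alive,v0) N2.N2=(alive,v0)
Op 3: N1 marks N1=suspect -> (suspect,v1)
Op 4: gossip N0<->N1 -> N0.N0=(alive,v0) N0.N1=(suspect,v1) N0.N2=(alive,v0) | N1.N0=(alive,v0) N1.N1=(suspect,v1) N1.N2=(alive,v0)
Op 5: gossip N0<->N2 -> N0.N0=(alive,v0) N0.N1=(suspect,v1) N0.N2=(alive,v0) | N2.N0=(alive,v0) N2.N1=(suspect,v1) N2.N2=(alive,v0)
Op 6: gossip N0<->N2 -> N0.N0=(alive,v0) N0.N1=(suspect,v1) N0.N2=(alive,v0) | N2.N0=(alive,v0) N2.N1=(suspect,v1) N2.N2=(alive,v0)
Op 7: N0 marks N1=suspect -> (suspect,v2)
Op 8: N0 marks N0=suspect -> (suspect,v1)
Op 9: N0 marks N2=dead -> (dead,v1)
Op 10: gossip N0<->N1 -> N0.N0=(suspect,v1) N0.N1=(suspect,v2) N0.N2=(dead,v1) | N1.N0=(suspect,v1) N1.N1=(suspect,v2) N1.N2=(dead,v1)
Op 11: N0 marks N1=alive -> (alive,v3)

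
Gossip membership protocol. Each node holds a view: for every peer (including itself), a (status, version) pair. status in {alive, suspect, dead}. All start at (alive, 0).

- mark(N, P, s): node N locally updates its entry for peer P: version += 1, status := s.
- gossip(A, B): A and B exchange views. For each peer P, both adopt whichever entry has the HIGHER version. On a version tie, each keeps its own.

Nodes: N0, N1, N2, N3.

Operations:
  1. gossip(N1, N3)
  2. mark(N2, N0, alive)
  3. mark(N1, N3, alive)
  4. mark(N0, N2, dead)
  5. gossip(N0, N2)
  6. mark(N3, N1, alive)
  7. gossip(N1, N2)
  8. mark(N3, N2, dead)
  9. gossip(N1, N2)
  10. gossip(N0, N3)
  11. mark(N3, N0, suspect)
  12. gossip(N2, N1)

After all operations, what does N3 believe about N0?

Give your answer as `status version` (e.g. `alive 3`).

Answer: suspect 2

Derivation:
Op 1: gossip N1<->N3 -> N1.N0=(alive,v0) N1.N1=(alive,v0) N1.N2=(alive,v0) N1.N3=(alive,v0) | N3.N0=(alive,v0) N3.N1=(alive,v0) N3.N2=(alive,v0) N3.N3=(alive,v0)
Op 2: N2 marks N0=alive -> (alive,v1)
Op 3: N1 marks N3=alive -> (alive,v1)
Op 4: N0 marks N2=dead -> (dead,v1)
Op 5: gossip N0<->N2 -> N0.N0=(alive,v1) N0.N1=(alive,v0) N0.N2=(dead,v1) N0.N3=(alive,v0) | N2.N0=(alive,v1) N2.N1=(alive,v0) N2.N2=(dead,v1) N2.N3=(alive,v0)
Op 6: N3 marks N1=alive -> (alive,v1)
Op 7: gossip N1<->N2 -> N1.N0=(alive,v1) N1.N1=(alive,v0) N1.N2=(dead,v1) N1.N3=(alive,v1) | N2.N0=(alive,v1) N2.N1=(alive,v0) N2.N2=(dead,v1) N2.N3=(alive,v1)
Op 8: N3 marks N2=dead -> (dead,v1)
Op 9: gossip N1<->N2 -> N1.N0=(alive,v1) N1.N1=(alive,v0) N1.N2=(dead,v1) N1.N3=(alive,v1) | N2.N0=(alive,v1) N2.N1=(alive,v0) N2.N2=(dead,v1) N2.N3=(alive,v1)
Op 10: gossip N0<->N3 -> N0.N0=(alive,v1) N0.N1=(alive,v1) N0.N2=(dead,v1) N0.N3=(alive,v0) | N3.N0=(alive,v1) N3.N1=(alive,v1) N3.N2=(dead,v1) N3.N3=(alive,v0)
Op 11: N3 marks N0=suspect -> (suspect,v2)
Op 12: gossip N2<->N1 -> N2.N0=(alive,v1) N2.N1=(alive,v0) N2.N2=(dead,v1) N2.N3=(alive,v1) | N1.N0=(alive,v1) N1.N1=(alive,v0) N1.N2=(dead,v1) N1.N3=(alive,v1)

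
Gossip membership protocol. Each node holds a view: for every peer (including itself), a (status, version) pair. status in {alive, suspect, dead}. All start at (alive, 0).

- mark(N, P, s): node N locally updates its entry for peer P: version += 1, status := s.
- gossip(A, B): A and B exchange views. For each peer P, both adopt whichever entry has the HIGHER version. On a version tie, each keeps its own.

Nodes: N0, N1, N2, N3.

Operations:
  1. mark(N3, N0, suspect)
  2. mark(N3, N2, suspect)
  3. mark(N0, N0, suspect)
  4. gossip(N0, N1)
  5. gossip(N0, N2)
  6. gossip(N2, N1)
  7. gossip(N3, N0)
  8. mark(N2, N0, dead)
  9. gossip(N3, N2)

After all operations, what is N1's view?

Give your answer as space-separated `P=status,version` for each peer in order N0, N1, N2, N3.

Answer: N0=suspect,1 N1=alive,0 N2=alive,0 N3=alive,0

Derivation:
Op 1: N3 marks N0=suspect -> (suspect,v1)
Op 2: N3 marks N2=suspect -> (suspect,v1)
Op 3: N0 marks N0=suspect -> (suspect,v1)
Op 4: gossip N0<->N1 -> N0.N0=(suspect,v1) N0.N1=(alive,v0) N0.N2=(alive,v0) N0.N3=(alive,v0) | N1.N0=(suspect,v1) N1.N1=(alive,v0) N1.N2=(alive,v0) N1.N3=(alive,v0)
Op 5: gossip N0<->N2 -> N0.N0=(suspect,v1) N0.N1=(alive,v0) N0.N2=(alive,v0) N0.N3=(alive,v0) | N2.N0=(suspect,v1) N2.N1=(alive,v0) N2.N2=(alive,v0) N2.N3=(alive,v0)
Op 6: gossip N2<->N1 -> N2.N0=(suspect,v1) N2.N1=(alive,v0) N2.N2=(alive,v0) N2.N3=(alive,v0) | N1.N0=(suspect,v1) N1.N1=(alive,v0) N1.N2=(alive,v0) N1.N3=(alive,v0)
Op 7: gossip N3<->N0 -> N3.N0=(suspect,v1) N3.N1=(alive,v0) N3.N2=(suspect,v1) N3.N3=(alive,v0) | N0.N0=(suspect,v1) N0.N1=(alive,v0) N0.N2=(suspect,v1) N0.N3=(alive,v0)
Op 8: N2 marks N0=dead -> (dead,v2)
Op 9: gossip N3<->N2 -> N3.N0=(dead,v2) N3.N1=(alive,v0) N3.N2=(suspect,v1) N3.N3=(alive,v0) | N2.N0=(dead,v2) N2.N1=(alive,v0) N2.N2=(suspect,v1) N2.N3=(alive,v0)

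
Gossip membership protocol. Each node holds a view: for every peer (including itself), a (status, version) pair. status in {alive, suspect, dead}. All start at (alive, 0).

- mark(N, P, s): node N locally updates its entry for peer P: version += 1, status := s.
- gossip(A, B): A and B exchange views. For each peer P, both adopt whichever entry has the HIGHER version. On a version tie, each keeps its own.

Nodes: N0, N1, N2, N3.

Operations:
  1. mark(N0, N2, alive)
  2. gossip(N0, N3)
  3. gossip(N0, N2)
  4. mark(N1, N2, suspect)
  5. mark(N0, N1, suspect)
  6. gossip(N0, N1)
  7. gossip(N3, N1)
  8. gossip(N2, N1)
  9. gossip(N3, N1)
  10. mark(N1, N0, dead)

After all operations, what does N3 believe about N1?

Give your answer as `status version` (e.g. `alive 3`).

Op 1: N0 marks N2=alive -> (alive,v1)
Op 2: gossip N0<->N3 -> N0.N0=(alive,v0) N0.N1=(alive,v0) N0.N2=(alive,v1) N0.N3=(alive,v0) | N3.N0=(alive,v0) N3.N1=(alive,v0) N3.N2=(alive,v1) N3.N3=(alive,v0)
Op 3: gossip N0<->N2 -> N0.N0=(alive,v0) N0.N1=(alive,v0) N0.N2=(alive,v1) N0.N3=(alive,v0) | N2.N0=(alive,v0) N2.N1=(alive,v0) N2.N2=(alive,v1) N2.N3=(alive,v0)
Op 4: N1 marks N2=suspect -> (suspect,v1)
Op 5: N0 marks N1=suspect -> (suspect,v1)
Op 6: gossip N0<->N1 -> N0.N0=(alive,v0) N0.N1=(suspect,v1) N0.N2=(alive,v1) N0.N3=(alive,v0) | N1.N0=(alive,v0) N1.N1=(suspect,v1) N1.N2=(suspect,v1) N1.N3=(alive,v0)
Op 7: gossip N3<->N1 -> N3.N0=(alive,v0) N3.N1=(suspect,v1) N3.N2=(alive,v1) N3.N3=(alive,v0) | N1.N0=(alive,v0) N1.N1=(suspect,v1) N1.N2=(suspect,v1) N1.N3=(alive,v0)
Op 8: gossip N2<->N1 -> N2.N0=(alive,v0) N2.N1=(suspect,v1) N2.N2=(alive,v1) N2.N3=(alive,v0) | N1.N0=(alive,v0) N1.N1=(suspect,v1) N1.N2=(suspect,v1) N1.N3=(alive,v0)
Op 9: gossip N3<->N1 -> N3.N0=(alive,v0) N3.N1=(suspect,v1) N3.N2=(alive,v1) N3.N3=(alive,v0) | N1.N0=(alive,v0) N1.N1=(suspect,v1) N1.N2=(suspect,v1) N1.N3=(alive,v0)
Op 10: N1 marks N0=dead -> (dead,v1)

Answer: suspect 1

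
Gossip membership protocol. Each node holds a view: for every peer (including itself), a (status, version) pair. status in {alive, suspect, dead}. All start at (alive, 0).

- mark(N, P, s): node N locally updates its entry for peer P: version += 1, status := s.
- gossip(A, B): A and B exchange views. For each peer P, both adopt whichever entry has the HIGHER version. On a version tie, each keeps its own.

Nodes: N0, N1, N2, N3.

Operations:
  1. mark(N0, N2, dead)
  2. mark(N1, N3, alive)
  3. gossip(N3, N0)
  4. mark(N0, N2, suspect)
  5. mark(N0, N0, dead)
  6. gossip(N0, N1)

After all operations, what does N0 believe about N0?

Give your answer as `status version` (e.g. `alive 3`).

Answer: dead 1

Derivation:
Op 1: N0 marks N2=dead -> (dead,v1)
Op 2: N1 marks N3=alive -> (alive,v1)
Op 3: gossip N3<->N0 -> N3.N0=(alive,v0) N3.N1=(alive,v0) N3.N2=(dead,v1) N3.N3=(alive,v0) | N0.N0=(alive,v0) N0.N1=(alive,v0) N0.N2=(dead,v1) N0.N3=(alive,v0)
Op 4: N0 marks N2=suspect -> (suspect,v2)
Op 5: N0 marks N0=dead -> (dead,v1)
Op 6: gossip N0<->N1 -> N0.N0=(dead,v1) N0.N1=(alive,v0) N0.N2=(suspect,v2) N0.N3=(alive,v1) | N1.N0=(dead,v1) N1.N1=(alive,v0) N1.N2=(suspect,v2) N1.N3=(alive,v1)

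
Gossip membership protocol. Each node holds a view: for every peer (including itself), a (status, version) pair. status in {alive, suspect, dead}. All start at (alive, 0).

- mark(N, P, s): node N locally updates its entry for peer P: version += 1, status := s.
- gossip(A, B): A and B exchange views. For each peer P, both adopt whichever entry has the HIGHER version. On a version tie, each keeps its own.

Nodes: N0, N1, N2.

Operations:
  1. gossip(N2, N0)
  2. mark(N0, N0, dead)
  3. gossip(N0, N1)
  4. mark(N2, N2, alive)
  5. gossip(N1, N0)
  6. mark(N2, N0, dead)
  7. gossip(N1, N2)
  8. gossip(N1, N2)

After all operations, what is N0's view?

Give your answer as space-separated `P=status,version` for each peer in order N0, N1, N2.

Answer: N0=dead,1 N1=alive,0 N2=alive,0

Derivation:
Op 1: gossip N2<->N0 -> N2.N0=(alive,v0) N2.N1=(alive,v0) N2.N2=(alive,v0) | N0.N0=(alive,v0) N0.N1=(alive,v0) N0.N2=(alive,v0)
Op 2: N0 marks N0=dead -> (dead,v1)
Op 3: gossip N0<->N1 -> N0.N0=(dead,v1) N0.N1=(alive,v0) N0.N2=(alive,v0) | N1.N0=(dead,v1) N1.N1=(alive,v0) N1.N2=(alive,v0)
Op 4: N2 marks N2=alive -> (alive,v1)
Op 5: gossip N1<->N0 -> N1.N0=(dead,v1) N1.N1=(alive,v0) N1.N2=(alive,v0) | N0.N0=(dead,v1) N0.N1=(alive,v0) N0.N2=(alive,v0)
Op 6: N2 marks N0=dead -> (dead,v1)
Op 7: gossip N1<->N2 -> N1.N0=(dead,v1) N1.N1=(alive,v0) N1.N2=(alive,v1) | N2.N0=(dead,v1) N2.N1=(alive,v0) N2.N2=(alive,v1)
Op 8: gossip N1<->N2 -> N1.N0=(dead,v1) N1.N1=(alive,v0) N1.N2=(alive,v1) | N2.N0=(dead,v1) N2.N1=(alive,v0) N2.N2=(alive,v1)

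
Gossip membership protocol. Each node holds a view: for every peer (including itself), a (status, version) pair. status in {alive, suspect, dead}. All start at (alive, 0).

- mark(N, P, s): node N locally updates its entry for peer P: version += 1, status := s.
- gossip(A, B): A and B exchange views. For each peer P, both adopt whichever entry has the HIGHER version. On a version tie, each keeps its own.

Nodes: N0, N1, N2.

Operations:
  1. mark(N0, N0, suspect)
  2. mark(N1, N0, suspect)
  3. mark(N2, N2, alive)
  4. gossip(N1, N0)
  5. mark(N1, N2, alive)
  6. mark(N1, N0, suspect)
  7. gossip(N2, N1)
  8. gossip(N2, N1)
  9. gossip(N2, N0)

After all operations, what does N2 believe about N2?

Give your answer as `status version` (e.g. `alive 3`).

Op 1: N0 marks N0=suspect -> (suspect,v1)
Op 2: N1 marks N0=suspect -> (suspect,v1)
Op 3: N2 marks N2=alive -> (alive,v1)
Op 4: gossip N1<->N0 -> N1.N0=(suspect,v1) N1.N1=(alive,v0) N1.N2=(alive,v0) | N0.N0=(suspect,v1) N0.N1=(alive,v0) N0.N2=(alive,v0)
Op 5: N1 marks N2=alive -> (alive,v1)
Op 6: N1 marks N0=suspect -> (suspect,v2)
Op 7: gossip N2<->N1 -> N2.N0=(suspect,v2) N2.N1=(alive,v0) N2.N2=(alive,v1) | N1.N0=(suspect,v2) N1.N1=(alive,v0) N1.N2=(alive,v1)
Op 8: gossip N2<->N1 -> N2.N0=(suspect,v2) N2.N1=(alive,v0) N2.N2=(alive,v1) | N1.N0=(suspect,v2) N1.N1=(alive,v0) N1.N2=(alive,v1)
Op 9: gossip N2<->N0 -> N2.N0=(suspect,v2) N2.N1=(alive,v0) N2.N2=(alive,v1) | N0.N0=(suspect,v2) N0.N1=(alive,v0) N0.N2=(alive,v1)

Answer: alive 1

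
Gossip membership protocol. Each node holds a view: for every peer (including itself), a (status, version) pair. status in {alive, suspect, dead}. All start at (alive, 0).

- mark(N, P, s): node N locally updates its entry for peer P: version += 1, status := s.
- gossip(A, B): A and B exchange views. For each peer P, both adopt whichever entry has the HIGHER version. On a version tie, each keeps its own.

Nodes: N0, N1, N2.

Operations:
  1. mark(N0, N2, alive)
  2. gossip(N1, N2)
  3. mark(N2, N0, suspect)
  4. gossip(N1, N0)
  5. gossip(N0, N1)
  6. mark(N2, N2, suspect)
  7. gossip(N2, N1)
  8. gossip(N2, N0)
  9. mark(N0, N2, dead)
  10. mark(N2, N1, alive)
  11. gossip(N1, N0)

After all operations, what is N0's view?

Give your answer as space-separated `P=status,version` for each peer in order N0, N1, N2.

Answer: N0=suspect,1 N1=alive,0 N2=dead,2

Derivation:
Op 1: N0 marks N2=alive -> (alive,v1)
Op 2: gossip N1<->N2 -> N1.N0=(alive,v0) N1.N1=(alive,v0) N1.N2=(alive,v0) | N2.N0=(alive,v0) N2.N1=(alive,v0) N2.N2=(alive,v0)
Op 3: N2 marks N0=suspect -> (suspect,v1)
Op 4: gossip N1<->N0 -> N1.N0=(alive,v0) N1.N1=(alive,v0) N1.N2=(alive,v1) | N0.N0=(alive,v0) N0.N1=(alive,v0) N0.N2=(alive,v1)
Op 5: gossip N0<->N1 -> N0.N0=(alive,v0) N0.N1=(alive,v0) N0.N2=(alive,v1) | N1.N0=(alive,v0) N1.N1=(alive,v0) N1.N2=(alive,v1)
Op 6: N2 marks N2=suspect -> (suspect,v1)
Op 7: gossip N2<->N1 -> N2.N0=(suspect,v1) N2.N1=(alive,v0) N2.N2=(suspect,v1) | N1.N0=(suspect,v1) N1.N1=(alive,v0) N1.N2=(alive,v1)
Op 8: gossip N2<->N0 -> N2.N0=(suspect,v1) N2.N1=(alive,v0) N2.N2=(suspect,v1) | N0.N0=(suspect,v1) N0.N1=(alive,v0) N0.N2=(alive,v1)
Op 9: N0 marks N2=dead -> (dead,v2)
Op 10: N2 marks N1=alive -> (alive,v1)
Op 11: gossip N1<->N0 -> N1.N0=(suspect,v1) N1.N1=(alive,v0) N1.N2=(dead,v2) | N0.N0=(suspect,v1) N0.N1=(alive,v0) N0.N2=(dead,v2)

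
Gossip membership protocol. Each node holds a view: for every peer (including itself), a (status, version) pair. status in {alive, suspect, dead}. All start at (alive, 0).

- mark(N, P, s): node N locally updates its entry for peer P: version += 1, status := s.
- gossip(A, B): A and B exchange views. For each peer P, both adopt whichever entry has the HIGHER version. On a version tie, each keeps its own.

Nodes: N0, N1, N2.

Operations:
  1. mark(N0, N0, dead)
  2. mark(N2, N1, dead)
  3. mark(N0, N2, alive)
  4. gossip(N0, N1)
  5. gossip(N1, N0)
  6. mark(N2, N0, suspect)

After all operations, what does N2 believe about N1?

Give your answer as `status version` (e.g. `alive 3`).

Op 1: N0 marks N0=dead -> (dead,v1)
Op 2: N2 marks N1=dead -> (dead,v1)
Op 3: N0 marks N2=alive -> (alive,v1)
Op 4: gossip N0<->N1 -> N0.N0=(dead,v1) N0.N1=(alive,v0) N0.N2=(alive,v1) | N1.N0=(dead,v1) N1.N1=(alive,v0) N1.N2=(alive,v1)
Op 5: gossip N1<->N0 -> N1.N0=(dead,v1) N1.N1=(alive,v0) N1.N2=(alive,v1) | N0.N0=(dead,v1) N0.N1=(alive,v0) N0.N2=(alive,v1)
Op 6: N2 marks N0=suspect -> (suspect,v1)

Answer: dead 1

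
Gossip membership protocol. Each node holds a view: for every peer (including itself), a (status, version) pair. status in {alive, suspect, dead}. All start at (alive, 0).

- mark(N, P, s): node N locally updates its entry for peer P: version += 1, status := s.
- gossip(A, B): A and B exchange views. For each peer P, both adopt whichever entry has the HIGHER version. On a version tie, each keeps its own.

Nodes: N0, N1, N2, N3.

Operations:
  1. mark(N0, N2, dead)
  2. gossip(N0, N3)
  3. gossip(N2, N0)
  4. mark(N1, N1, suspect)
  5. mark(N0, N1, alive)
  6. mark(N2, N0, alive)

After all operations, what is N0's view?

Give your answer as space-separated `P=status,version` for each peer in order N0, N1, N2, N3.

Op 1: N0 marks N2=dead -> (dead,v1)
Op 2: gossip N0<->N3 -> N0.N0=(alive,v0) N0.N1=(alive,v0) N0.N2=(dead,v1) N0.N3=(alive,v0) | N3.N0=(alive,v0) N3.N1=(alive,v0) N3.N2=(dead,v1) N3.N3=(alive,v0)
Op 3: gossip N2<->N0 -> N2.N0=(alive,v0) N2.N1=(alive,v0) N2.N2=(dead,v1) N2.N3=(alive,v0) | N0.N0=(alive,v0) N0.N1=(alive,v0) N0.N2=(dead,v1) N0.N3=(alive,v0)
Op 4: N1 marks N1=suspect -> (suspect,v1)
Op 5: N0 marks N1=alive -> (alive,v1)
Op 6: N2 marks N0=alive -> (alive,v1)

Answer: N0=alive,0 N1=alive,1 N2=dead,1 N3=alive,0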